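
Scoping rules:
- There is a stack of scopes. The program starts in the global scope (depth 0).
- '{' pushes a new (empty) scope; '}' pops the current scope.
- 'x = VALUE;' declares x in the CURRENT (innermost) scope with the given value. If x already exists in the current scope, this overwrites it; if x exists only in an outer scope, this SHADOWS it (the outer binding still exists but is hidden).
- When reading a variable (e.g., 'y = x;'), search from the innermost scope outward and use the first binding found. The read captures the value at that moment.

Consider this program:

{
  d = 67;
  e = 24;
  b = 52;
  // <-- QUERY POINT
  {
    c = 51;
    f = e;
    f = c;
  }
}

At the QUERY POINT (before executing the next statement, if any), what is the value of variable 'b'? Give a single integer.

Answer: 52

Derivation:
Step 1: enter scope (depth=1)
Step 2: declare d=67 at depth 1
Step 3: declare e=24 at depth 1
Step 4: declare b=52 at depth 1
Visible at query point: b=52 d=67 e=24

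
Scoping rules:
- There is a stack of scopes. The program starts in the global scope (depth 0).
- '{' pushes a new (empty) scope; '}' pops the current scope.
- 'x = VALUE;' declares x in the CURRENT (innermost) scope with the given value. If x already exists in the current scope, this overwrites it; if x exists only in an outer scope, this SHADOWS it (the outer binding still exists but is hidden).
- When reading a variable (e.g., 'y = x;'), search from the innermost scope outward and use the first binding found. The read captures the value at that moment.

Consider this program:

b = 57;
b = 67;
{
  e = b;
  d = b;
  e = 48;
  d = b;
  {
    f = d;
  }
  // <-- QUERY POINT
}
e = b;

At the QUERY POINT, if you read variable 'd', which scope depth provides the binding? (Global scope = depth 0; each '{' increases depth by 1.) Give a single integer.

Answer: 1

Derivation:
Step 1: declare b=57 at depth 0
Step 2: declare b=67 at depth 0
Step 3: enter scope (depth=1)
Step 4: declare e=(read b)=67 at depth 1
Step 5: declare d=(read b)=67 at depth 1
Step 6: declare e=48 at depth 1
Step 7: declare d=(read b)=67 at depth 1
Step 8: enter scope (depth=2)
Step 9: declare f=(read d)=67 at depth 2
Step 10: exit scope (depth=1)
Visible at query point: b=67 d=67 e=48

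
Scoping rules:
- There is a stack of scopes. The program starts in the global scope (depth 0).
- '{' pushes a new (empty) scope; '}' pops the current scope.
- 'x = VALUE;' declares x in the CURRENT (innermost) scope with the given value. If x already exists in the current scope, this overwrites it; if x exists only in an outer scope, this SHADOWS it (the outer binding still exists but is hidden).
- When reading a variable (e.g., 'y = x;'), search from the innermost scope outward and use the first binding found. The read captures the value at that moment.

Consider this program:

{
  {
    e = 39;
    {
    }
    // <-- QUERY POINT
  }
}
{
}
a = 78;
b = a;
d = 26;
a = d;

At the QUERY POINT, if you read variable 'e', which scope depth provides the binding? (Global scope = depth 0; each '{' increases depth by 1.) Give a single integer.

Step 1: enter scope (depth=1)
Step 2: enter scope (depth=2)
Step 3: declare e=39 at depth 2
Step 4: enter scope (depth=3)
Step 5: exit scope (depth=2)
Visible at query point: e=39

Answer: 2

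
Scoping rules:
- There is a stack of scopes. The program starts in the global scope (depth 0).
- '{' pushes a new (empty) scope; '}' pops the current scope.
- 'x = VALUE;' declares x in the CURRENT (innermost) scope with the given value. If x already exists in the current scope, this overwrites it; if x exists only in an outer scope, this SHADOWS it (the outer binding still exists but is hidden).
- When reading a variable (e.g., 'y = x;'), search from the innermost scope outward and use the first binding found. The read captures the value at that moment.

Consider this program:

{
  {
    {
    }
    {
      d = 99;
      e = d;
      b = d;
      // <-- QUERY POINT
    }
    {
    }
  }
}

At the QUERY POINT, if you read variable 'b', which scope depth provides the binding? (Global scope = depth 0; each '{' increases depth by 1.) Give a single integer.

Answer: 3

Derivation:
Step 1: enter scope (depth=1)
Step 2: enter scope (depth=2)
Step 3: enter scope (depth=3)
Step 4: exit scope (depth=2)
Step 5: enter scope (depth=3)
Step 6: declare d=99 at depth 3
Step 7: declare e=(read d)=99 at depth 3
Step 8: declare b=(read d)=99 at depth 3
Visible at query point: b=99 d=99 e=99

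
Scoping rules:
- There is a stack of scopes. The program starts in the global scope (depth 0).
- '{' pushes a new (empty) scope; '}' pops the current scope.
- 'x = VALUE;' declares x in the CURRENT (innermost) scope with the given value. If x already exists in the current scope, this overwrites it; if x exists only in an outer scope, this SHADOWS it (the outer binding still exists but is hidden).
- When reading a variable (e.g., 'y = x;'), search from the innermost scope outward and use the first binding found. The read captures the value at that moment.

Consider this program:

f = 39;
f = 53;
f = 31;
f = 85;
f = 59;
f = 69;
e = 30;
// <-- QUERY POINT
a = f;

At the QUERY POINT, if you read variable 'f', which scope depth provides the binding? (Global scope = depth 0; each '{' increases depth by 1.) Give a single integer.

Step 1: declare f=39 at depth 0
Step 2: declare f=53 at depth 0
Step 3: declare f=31 at depth 0
Step 4: declare f=85 at depth 0
Step 5: declare f=59 at depth 0
Step 6: declare f=69 at depth 0
Step 7: declare e=30 at depth 0
Visible at query point: e=30 f=69

Answer: 0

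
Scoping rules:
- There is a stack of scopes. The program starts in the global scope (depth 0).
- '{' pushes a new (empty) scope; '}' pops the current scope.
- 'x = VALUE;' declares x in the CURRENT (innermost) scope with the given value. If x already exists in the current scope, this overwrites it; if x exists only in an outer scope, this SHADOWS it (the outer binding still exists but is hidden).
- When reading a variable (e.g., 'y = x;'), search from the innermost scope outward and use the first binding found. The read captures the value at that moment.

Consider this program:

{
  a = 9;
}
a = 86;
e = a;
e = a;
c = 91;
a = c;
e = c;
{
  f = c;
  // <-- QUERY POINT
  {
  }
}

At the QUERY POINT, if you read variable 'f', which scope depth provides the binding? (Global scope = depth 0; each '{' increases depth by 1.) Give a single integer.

Step 1: enter scope (depth=1)
Step 2: declare a=9 at depth 1
Step 3: exit scope (depth=0)
Step 4: declare a=86 at depth 0
Step 5: declare e=(read a)=86 at depth 0
Step 6: declare e=(read a)=86 at depth 0
Step 7: declare c=91 at depth 0
Step 8: declare a=(read c)=91 at depth 0
Step 9: declare e=(read c)=91 at depth 0
Step 10: enter scope (depth=1)
Step 11: declare f=(read c)=91 at depth 1
Visible at query point: a=91 c=91 e=91 f=91

Answer: 1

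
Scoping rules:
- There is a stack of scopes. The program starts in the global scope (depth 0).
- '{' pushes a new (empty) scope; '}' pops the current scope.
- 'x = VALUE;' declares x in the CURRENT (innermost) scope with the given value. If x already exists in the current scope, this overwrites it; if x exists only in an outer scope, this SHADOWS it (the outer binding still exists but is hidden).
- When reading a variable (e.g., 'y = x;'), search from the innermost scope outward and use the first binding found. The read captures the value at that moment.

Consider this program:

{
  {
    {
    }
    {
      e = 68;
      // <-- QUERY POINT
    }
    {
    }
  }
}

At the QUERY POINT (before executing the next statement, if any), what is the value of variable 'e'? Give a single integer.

Answer: 68

Derivation:
Step 1: enter scope (depth=1)
Step 2: enter scope (depth=2)
Step 3: enter scope (depth=3)
Step 4: exit scope (depth=2)
Step 5: enter scope (depth=3)
Step 6: declare e=68 at depth 3
Visible at query point: e=68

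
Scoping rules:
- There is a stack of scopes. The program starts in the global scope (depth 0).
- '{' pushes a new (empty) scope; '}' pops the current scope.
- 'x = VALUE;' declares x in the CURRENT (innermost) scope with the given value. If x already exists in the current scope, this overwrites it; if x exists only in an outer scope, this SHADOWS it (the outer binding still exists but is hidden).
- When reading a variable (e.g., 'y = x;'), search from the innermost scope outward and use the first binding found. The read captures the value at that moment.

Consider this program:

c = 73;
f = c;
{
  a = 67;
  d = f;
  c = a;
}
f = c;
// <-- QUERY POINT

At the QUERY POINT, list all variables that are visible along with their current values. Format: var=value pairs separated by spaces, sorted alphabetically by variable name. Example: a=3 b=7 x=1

Step 1: declare c=73 at depth 0
Step 2: declare f=(read c)=73 at depth 0
Step 3: enter scope (depth=1)
Step 4: declare a=67 at depth 1
Step 5: declare d=(read f)=73 at depth 1
Step 6: declare c=(read a)=67 at depth 1
Step 7: exit scope (depth=0)
Step 8: declare f=(read c)=73 at depth 0
Visible at query point: c=73 f=73

Answer: c=73 f=73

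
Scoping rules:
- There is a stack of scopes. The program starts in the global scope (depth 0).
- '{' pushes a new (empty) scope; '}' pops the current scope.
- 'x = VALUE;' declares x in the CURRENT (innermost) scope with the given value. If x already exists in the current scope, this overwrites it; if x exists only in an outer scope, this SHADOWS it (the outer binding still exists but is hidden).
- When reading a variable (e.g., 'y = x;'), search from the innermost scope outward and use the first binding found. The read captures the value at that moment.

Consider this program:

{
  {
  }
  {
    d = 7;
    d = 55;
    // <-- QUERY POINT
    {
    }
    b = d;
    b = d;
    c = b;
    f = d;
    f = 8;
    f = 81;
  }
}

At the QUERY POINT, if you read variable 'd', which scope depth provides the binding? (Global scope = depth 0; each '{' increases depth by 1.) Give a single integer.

Answer: 2

Derivation:
Step 1: enter scope (depth=1)
Step 2: enter scope (depth=2)
Step 3: exit scope (depth=1)
Step 4: enter scope (depth=2)
Step 5: declare d=7 at depth 2
Step 6: declare d=55 at depth 2
Visible at query point: d=55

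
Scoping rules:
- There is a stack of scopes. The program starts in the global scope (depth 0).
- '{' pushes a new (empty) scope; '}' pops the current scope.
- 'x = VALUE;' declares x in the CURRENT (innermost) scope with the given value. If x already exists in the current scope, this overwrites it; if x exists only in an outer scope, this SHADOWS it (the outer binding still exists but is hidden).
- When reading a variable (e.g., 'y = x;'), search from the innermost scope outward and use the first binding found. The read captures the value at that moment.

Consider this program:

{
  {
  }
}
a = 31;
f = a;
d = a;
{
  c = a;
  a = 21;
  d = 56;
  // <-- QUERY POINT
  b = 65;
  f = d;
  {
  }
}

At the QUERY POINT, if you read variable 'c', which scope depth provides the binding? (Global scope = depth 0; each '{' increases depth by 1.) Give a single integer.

Step 1: enter scope (depth=1)
Step 2: enter scope (depth=2)
Step 3: exit scope (depth=1)
Step 4: exit scope (depth=0)
Step 5: declare a=31 at depth 0
Step 6: declare f=(read a)=31 at depth 0
Step 7: declare d=(read a)=31 at depth 0
Step 8: enter scope (depth=1)
Step 9: declare c=(read a)=31 at depth 1
Step 10: declare a=21 at depth 1
Step 11: declare d=56 at depth 1
Visible at query point: a=21 c=31 d=56 f=31

Answer: 1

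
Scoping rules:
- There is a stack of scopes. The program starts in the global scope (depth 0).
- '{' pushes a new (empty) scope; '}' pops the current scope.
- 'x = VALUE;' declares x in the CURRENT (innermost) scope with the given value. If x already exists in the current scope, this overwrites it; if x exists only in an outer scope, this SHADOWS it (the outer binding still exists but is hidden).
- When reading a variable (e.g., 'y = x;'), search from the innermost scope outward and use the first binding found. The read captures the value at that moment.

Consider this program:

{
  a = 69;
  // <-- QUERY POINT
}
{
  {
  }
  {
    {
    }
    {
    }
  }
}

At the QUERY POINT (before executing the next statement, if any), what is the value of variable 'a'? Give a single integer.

Answer: 69

Derivation:
Step 1: enter scope (depth=1)
Step 2: declare a=69 at depth 1
Visible at query point: a=69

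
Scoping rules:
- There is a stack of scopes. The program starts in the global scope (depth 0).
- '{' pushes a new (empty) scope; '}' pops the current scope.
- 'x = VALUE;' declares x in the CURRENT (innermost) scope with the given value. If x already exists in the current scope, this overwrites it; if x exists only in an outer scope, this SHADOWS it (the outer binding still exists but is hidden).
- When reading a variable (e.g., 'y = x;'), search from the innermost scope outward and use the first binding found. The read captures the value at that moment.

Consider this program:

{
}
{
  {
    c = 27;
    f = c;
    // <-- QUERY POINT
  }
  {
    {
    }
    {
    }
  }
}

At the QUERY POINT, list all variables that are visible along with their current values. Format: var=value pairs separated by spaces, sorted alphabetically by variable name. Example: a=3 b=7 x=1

Step 1: enter scope (depth=1)
Step 2: exit scope (depth=0)
Step 3: enter scope (depth=1)
Step 4: enter scope (depth=2)
Step 5: declare c=27 at depth 2
Step 6: declare f=(read c)=27 at depth 2
Visible at query point: c=27 f=27

Answer: c=27 f=27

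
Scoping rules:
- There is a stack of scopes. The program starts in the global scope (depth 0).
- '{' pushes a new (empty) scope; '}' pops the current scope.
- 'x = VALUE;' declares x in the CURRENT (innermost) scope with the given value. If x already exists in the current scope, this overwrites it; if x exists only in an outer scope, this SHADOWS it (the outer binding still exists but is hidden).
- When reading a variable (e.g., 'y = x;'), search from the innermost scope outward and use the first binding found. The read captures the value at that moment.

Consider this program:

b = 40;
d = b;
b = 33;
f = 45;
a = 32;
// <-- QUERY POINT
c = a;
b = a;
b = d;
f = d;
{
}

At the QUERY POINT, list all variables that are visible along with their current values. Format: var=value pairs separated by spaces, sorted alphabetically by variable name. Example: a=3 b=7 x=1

Answer: a=32 b=33 d=40 f=45

Derivation:
Step 1: declare b=40 at depth 0
Step 2: declare d=(read b)=40 at depth 0
Step 3: declare b=33 at depth 0
Step 4: declare f=45 at depth 0
Step 5: declare a=32 at depth 0
Visible at query point: a=32 b=33 d=40 f=45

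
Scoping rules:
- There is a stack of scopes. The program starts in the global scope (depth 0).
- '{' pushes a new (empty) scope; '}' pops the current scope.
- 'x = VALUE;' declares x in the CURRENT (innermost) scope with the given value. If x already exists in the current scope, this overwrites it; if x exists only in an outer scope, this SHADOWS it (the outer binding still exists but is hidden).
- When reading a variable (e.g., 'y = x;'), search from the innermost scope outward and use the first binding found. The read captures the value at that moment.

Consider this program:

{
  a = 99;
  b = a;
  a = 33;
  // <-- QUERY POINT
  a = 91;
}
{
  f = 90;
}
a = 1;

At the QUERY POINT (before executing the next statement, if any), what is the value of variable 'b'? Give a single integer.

Step 1: enter scope (depth=1)
Step 2: declare a=99 at depth 1
Step 3: declare b=(read a)=99 at depth 1
Step 4: declare a=33 at depth 1
Visible at query point: a=33 b=99

Answer: 99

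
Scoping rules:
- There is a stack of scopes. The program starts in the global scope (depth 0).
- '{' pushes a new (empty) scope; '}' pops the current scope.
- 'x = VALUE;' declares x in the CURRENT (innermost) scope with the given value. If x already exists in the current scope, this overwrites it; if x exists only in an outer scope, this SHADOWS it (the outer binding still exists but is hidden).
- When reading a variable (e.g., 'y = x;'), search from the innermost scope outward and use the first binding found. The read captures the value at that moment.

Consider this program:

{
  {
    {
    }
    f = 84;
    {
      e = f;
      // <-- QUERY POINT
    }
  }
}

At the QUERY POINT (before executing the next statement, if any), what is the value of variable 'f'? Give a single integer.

Step 1: enter scope (depth=1)
Step 2: enter scope (depth=2)
Step 3: enter scope (depth=3)
Step 4: exit scope (depth=2)
Step 5: declare f=84 at depth 2
Step 6: enter scope (depth=3)
Step 7: declare e=(read f)=84 at depth 3
Visible at query point: e=84 f=84

Answer: 84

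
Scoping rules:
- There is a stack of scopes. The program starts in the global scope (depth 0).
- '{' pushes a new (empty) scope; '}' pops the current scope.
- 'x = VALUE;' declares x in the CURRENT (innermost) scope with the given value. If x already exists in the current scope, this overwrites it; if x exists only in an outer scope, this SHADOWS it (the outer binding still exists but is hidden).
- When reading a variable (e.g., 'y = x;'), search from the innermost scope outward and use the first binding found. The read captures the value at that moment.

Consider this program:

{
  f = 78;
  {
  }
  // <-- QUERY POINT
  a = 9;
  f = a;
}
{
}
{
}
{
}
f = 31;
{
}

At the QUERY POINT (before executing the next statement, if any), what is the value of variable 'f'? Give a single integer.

Step 1: enter scope (depth=1)
Step 2: declare f=78 at depth 1
Step 3: enter scope (depth=2)
Step 4: exit scope (depth=1)
Visible at query point: f=78

Answer: 78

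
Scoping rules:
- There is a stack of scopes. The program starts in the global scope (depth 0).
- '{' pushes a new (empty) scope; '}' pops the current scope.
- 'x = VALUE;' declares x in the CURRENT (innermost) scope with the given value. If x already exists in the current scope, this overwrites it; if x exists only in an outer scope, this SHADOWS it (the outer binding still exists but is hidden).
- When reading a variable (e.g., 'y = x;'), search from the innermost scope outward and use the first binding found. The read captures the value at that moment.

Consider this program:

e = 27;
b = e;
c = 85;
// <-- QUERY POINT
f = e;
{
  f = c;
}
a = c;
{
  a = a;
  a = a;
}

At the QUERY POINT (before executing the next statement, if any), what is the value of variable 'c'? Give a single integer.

Answer: 85

Derivation:
Step 1: declare e=27 at depth 0
Step 2: declare b=(read e)=27 at depth 0
Step 3: declare c=85 at depth 0
Visible at query point: b=27 c=85 e=27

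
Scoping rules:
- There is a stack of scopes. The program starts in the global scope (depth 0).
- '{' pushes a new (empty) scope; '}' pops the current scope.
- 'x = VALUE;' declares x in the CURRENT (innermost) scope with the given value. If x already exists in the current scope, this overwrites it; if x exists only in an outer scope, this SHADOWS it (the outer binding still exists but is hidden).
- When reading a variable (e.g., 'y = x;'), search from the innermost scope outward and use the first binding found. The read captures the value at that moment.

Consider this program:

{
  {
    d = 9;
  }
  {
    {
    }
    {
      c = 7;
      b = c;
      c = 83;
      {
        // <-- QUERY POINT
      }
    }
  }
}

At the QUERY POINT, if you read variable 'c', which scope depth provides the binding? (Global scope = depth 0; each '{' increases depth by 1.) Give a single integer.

Answer: 3

Derivation:
Step 1: enter scope (depth=1)
Step 2: enter scope (depth=2)
Step 3: declare d=9 at depth 2
Step 4: exit scope (depth=1)
Step 5: enter scope (depth=2)
Step 6: enter scope (depth=3)
Step 7: exit scope (depth=2)
Step 8: enter scope (depth=3)
Step 9: declare c=7 at depth 3
Step 10: declare b=(read c)=7 at depth 3
Step 11: declare c=83 at depth 3
Step 12: enter scope (depth=4)
Visible at query point: b=7 c=83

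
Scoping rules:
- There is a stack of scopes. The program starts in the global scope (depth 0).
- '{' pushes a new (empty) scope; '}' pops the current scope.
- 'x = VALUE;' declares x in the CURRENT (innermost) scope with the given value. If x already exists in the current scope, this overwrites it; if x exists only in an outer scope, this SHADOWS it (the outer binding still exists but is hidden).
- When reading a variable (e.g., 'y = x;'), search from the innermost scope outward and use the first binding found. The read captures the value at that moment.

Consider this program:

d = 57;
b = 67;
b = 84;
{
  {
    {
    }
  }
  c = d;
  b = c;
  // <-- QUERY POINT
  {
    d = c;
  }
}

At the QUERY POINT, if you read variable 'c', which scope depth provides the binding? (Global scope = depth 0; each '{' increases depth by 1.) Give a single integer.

Step 1: declare d=57 at depth 0
Step 2: declare b=67 at depth 0
Step 3: declare b=84 at depth 0
Step 4: enter scope (depth=1)
Step 5: enter scope (depth=2)
Step 6: enter scope (depth=3)
Step 7: exit scope (depth=2)
Step 8: exit scope (depth=1)
Step 9: declare c=(read d)=57 at depth 1
Step 10: declare b=(read c)=57 at depth 1
Visible at query point: b=57 c=57 d=57

Answer: 1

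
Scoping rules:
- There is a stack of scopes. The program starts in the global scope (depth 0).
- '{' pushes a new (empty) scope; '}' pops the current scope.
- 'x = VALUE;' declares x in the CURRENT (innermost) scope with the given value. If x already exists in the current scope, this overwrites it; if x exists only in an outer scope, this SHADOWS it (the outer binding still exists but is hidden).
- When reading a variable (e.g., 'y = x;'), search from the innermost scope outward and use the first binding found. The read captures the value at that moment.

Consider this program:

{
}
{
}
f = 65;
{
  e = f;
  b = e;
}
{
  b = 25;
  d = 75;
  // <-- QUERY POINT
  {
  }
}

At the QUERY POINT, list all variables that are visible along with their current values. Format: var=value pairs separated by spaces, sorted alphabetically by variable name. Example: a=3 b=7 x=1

Answer: b=25 d=75 f=65

Derivation:
Step 1: enter scope (depth=1)
Step 2: exit scope (depth=0)
Step 3: enter scope (depth=1)
Step 4: exit scope (depth=0)
Step 5: declare f=65 at depth 0
Step 6: enter scope (depth=1)
Step 7: declare e=(read f)=65 at depth 1
Step 8: declare b=(read e)=65 at depth 1
Step 9: exit scope (depth=0)
Step 10: enter scope (depth=1)
Step 11: declare b=25 at depth 1
Step 12: declare d=75 at depth 1
Visible at query point: b=25 d=75 f=65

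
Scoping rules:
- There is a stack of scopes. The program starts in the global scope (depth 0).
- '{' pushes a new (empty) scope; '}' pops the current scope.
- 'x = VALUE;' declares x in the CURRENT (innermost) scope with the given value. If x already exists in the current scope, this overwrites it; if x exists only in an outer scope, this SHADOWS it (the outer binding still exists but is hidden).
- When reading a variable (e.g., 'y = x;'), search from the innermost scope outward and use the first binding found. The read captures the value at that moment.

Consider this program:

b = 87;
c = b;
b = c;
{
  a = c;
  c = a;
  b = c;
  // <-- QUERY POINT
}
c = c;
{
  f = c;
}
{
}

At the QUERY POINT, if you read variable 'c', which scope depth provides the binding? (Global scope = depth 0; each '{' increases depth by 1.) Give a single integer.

Answer: 1

Derivation:
Step 1: declare b=87 at depth 0
Step 2: declare c=(read b)=87 at depth 0
Step 3: declare b=(read c)=87 at depth 0
Step 4: enter scope (depth=1)
Step 5: declare a=(read c)=87 at depth 1
Step 6: declare c=(read a)=87 at depth 1
Step 7: declare b=(read c)=87 at depth 1
Visible at query point: a=87 b=87 c=87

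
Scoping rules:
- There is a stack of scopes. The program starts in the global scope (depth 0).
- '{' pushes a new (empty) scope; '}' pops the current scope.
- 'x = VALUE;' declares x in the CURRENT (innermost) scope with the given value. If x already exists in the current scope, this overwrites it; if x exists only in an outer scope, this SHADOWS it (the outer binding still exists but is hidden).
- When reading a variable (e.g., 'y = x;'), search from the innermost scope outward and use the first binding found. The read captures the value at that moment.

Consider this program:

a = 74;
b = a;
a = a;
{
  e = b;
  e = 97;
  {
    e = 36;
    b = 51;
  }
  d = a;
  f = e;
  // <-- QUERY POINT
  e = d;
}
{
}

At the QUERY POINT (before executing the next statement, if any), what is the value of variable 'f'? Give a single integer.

Answer: 97

Derivation:
Step 1: declare a=74 at depth 0
Step 2: declare b=(read a)=74 at depth 0
Step 3: declare a=(read a)=74 at depth 0
Step 4: enter scope (depth=1)
Step 5: declare e=(read b)=74 at depth 1
Step 6: declare e=97 at depth 1
Step 7: enter scope (depth=2)
Step 8: declare e=36 at depth 2
Step 9: declare b=51 at depth 2
Step 10: exit scope (depth=1)
Step 11: declare d=(read a)=74 at depth 1
Step 12: declare f=(read e)=97 at depth 1
Visible at query point: a=74 b=74 d=74 e=97 f=97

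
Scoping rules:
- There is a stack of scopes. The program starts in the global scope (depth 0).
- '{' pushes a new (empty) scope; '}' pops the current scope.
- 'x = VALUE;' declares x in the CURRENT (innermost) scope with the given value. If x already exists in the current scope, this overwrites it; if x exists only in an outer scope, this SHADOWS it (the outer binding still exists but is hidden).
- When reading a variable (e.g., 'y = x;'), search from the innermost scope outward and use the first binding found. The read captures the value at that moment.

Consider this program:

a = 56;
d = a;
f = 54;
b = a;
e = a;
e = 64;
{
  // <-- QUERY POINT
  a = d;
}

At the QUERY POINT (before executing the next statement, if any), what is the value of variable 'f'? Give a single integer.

Step 1: declare a=56 at depth 0
Step 2: declare d=(read a)=56 at depth 0
Step 3: declare f=54 at depth 0
Step 4: declare b=(read a)=56 at depth 0
Step 5: declare e=(read a)=56 at depth 0
Step 6: declare e=64 at depth 0
Step 7: enter scope (depth=1)
Visible at query point: a=56 b=56 d=56 e=64 f=54

Answer: 54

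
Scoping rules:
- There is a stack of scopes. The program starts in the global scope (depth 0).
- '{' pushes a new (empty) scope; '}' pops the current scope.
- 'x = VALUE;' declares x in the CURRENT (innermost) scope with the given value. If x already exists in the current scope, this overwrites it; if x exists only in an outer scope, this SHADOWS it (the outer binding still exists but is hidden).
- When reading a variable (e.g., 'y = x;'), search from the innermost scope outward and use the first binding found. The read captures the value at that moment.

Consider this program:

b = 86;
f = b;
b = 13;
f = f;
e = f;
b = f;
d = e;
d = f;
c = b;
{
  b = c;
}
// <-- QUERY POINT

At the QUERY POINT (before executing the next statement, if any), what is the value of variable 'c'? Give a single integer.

Answer: 86

Derivation:
Step 1: declare b=86 at depth 0
Step 2: declare f=(read b)=86 at depth 0
Step 3: declare b=13 at depth 0
Step 4: declare f=(read f)=86 at depth 0
Step 5: declare e=(read f)=86 at depth 0
Step 6: declare b=(read f)=86 at depth 0
Step 7: declare d=(read e)=86 at depth 0
Step 8: declare d=(read f)=86 at depth 0
Step 9: declare c=(read b)=86 at depth 0
Step 10: enter scope (depth=1)
Step 11: declare b=(read c)=86 at depth 1
Step 12: exit scope (depth=0)
Visible at query point: b=86 c=86 d=86 e=86 f=86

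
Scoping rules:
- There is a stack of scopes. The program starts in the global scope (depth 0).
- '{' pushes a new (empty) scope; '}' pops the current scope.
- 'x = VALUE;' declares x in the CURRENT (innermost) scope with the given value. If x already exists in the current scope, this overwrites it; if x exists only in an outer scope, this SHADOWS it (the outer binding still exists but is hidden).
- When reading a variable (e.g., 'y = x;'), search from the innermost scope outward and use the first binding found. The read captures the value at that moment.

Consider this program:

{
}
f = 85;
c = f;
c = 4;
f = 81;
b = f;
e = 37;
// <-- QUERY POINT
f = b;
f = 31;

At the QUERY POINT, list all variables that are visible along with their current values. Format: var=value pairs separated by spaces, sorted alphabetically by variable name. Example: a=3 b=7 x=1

Answer: b=81 c=4 e=37 f=81

Derivation:
Step 1: enter scope (depth=1)
Step 2: exit scope (depth=0)
Step 3: declare f=85 at depth 0
Step 4: declare c=(read f)=85 at depth 0
Step 5: declare c=4 at depth 0
Step 6: declare f=81 at depth 0
Step 7: declare b=(read f)=81 at depth 0
Step 8: declare e=37 at depth 0
Visible at query point: b=81 c=4 e=37 f=81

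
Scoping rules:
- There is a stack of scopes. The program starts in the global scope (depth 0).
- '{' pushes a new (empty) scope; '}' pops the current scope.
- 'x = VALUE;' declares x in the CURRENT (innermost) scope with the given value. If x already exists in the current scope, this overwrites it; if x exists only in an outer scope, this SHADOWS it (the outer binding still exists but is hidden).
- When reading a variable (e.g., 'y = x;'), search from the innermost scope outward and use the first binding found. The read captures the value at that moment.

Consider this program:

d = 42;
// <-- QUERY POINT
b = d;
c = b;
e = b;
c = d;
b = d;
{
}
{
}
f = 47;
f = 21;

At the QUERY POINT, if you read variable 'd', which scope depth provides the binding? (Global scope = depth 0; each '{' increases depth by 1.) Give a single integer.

Step 1: declare d=42 at depth 0
Visible at query point: d=42

Answer: 0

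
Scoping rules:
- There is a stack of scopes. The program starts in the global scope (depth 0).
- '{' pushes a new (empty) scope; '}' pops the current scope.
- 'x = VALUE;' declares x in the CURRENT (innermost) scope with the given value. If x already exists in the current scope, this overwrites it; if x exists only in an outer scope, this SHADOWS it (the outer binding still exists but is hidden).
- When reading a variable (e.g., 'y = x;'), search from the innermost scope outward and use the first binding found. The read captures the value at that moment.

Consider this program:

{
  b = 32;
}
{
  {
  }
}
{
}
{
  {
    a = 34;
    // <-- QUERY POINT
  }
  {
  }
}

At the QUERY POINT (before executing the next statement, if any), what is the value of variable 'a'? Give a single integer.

Answer: 34

Derivation:
Step 1: enter scope (depth=1)
Step 2: declare b=32 at depth 1
Step 3: exit scope (depth=0)
Step 4: enter scope (depth=1)
Step 5: enter scope (depth=2)
Step 6: exit scope (depth=1)
Step 7: exit scope (depth=0)
Step 8: enter scope (depth=1)
Step 9: exit scope (depth=0)
Step 10: enter scope (depth=1)
Step 11: enter scope (depth=2)
Step 12: declare a=34 at depth 2
Visible at query point: a=34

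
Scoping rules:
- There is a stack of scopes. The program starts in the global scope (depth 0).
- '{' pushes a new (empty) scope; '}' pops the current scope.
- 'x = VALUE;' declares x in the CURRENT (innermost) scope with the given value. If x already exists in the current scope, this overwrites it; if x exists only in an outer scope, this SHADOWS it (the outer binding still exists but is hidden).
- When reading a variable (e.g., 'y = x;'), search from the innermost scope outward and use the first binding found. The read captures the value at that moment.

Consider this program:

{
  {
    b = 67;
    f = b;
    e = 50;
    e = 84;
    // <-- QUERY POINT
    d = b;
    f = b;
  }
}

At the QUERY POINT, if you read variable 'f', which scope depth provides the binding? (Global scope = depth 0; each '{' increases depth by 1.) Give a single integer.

Answer: 2

Derivation:
Step 1: enter scope (depth=1)
Step 2: enter scope (depth=2)
Step 3: declare b=67 at depth 2
Step 4: declare f=(read b)=67 at depth 2
Step 5: declare e=50 at depth 2
Step 6: declare e=84 at depth 2
Visible at query point: b=67 e=84 f=67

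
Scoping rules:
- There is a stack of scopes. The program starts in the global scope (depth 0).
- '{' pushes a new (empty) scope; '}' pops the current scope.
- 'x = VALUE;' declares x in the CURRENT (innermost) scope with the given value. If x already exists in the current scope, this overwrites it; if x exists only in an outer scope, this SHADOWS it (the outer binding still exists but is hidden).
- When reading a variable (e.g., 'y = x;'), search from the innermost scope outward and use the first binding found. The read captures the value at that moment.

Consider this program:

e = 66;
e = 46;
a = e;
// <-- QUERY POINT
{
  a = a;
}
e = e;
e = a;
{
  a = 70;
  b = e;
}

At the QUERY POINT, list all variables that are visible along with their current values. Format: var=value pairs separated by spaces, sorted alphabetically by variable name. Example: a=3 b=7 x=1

Step 1: declare e=66 at depth 0
Step 2: declare e=46 at depth 0
Step 3: declare a=(read e)=46 at depth 0
Visible at query point: a=46 e=46

Answer: a=46 e=46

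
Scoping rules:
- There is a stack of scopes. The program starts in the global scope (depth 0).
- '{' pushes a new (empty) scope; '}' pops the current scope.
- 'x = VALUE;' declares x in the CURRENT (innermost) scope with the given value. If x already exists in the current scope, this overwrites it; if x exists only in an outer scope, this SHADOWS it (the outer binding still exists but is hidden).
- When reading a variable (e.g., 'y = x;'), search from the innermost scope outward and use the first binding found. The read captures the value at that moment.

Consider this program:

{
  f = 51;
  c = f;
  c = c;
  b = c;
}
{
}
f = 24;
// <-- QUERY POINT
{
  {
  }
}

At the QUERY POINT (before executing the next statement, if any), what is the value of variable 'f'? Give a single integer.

Answer: 24

Derivation:
Step 1: enter scope (depth=1)
Step 2: declare f=51 at depth 1
Step 3: declare c=(read f)=51 at depth 1
Step 4: declare c=(read c)=51 at depth 1
Step 5: declare b=(read c)=51 at depth 1
Step 6: exit scope (depth=0)
Step 7: enter scope (depth=1)
Step 8: exit scope (depth=0)
Step 9: declare f=24 at depth 0
Visible at query point: f=24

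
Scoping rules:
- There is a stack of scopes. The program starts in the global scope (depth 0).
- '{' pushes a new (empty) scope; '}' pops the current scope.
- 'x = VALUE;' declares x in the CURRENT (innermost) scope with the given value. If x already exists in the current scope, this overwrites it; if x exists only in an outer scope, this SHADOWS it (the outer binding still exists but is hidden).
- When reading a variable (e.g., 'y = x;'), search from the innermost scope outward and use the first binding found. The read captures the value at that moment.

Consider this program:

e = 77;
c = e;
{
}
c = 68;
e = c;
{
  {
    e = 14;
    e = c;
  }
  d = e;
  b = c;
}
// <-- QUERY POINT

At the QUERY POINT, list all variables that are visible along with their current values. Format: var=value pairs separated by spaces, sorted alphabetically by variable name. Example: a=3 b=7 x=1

Answer: c=68 e=68

Derivation:
Step 1: declare e=77 at depth 0
Step 2: declare c=(read e)=77 at depth 0
Step 3: enter scope (depth=1)
Step 4: exit scope (depth=0)
Step 5: declare c=68 at depth 0
Step 6: declare e=(read c)=68 at depth 0
Step 7: enter scope (depth=1)
Step 8: enter scope (depth=2)
Step 9: declare e=14 at depth 2
Step 10: declare e=(read c)=68 at depth 2
Step 11: exit scope (depth=1)
Step 12: declare d=(read e)=68 at depth 1
Step 13: declare b=(read c)=68 at depth 1
Step 14: exit scope (depth=0)
Visible at query point: c=68 e=68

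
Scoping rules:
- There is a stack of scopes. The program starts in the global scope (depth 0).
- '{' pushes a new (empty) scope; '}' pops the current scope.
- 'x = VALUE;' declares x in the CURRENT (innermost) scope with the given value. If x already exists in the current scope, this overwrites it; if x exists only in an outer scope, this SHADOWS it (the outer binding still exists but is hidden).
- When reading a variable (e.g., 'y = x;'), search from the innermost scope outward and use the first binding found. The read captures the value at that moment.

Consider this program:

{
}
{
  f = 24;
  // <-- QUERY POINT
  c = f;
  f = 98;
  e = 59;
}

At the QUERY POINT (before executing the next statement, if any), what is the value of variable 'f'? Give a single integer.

Answer: 24

Derivation:
Step 1: enter scope (depth=1)
Step 2: exit scope (depth=0)
Step 3: enter scope (depth=1)
Step 4: declare f=24 at depth 1
Visible at query point: f=24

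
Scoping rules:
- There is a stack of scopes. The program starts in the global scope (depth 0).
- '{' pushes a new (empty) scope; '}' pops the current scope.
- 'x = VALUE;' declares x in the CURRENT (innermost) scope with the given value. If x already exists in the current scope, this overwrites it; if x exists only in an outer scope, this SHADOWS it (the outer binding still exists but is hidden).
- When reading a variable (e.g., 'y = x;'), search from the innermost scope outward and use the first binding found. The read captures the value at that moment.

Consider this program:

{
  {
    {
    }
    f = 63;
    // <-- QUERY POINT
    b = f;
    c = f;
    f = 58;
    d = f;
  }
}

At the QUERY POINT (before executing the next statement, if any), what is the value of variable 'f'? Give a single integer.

Answer: 63

Derivation:
Step 1: enter scope (depth=1)
Step 2: enter scope (depth=2)
Step 3: enter scope (depth=3)
Step 4: exit scope (depth=2)
Step 5: declare f=63 at depth 2
Visible at query point: f=63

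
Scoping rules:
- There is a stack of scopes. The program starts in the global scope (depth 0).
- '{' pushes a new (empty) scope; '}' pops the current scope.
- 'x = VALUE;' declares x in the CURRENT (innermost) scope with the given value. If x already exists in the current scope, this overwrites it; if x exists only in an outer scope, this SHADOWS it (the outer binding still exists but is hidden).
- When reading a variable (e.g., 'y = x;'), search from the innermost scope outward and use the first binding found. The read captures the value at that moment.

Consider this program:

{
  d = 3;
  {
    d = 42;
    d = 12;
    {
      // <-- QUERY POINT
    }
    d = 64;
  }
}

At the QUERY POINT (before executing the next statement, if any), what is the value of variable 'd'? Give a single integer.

Answer: 12

Derivation:
Step 1: enter scope (depth=1)
Step 2: declare d=3 at depth 1
Step 3: enter scope (depth=2)
Step 4: declare d=42 at depth 2
Step 5: declare d=12 at depth 2
Step 6: enter scope (depth=3)
Visible at query point: d=12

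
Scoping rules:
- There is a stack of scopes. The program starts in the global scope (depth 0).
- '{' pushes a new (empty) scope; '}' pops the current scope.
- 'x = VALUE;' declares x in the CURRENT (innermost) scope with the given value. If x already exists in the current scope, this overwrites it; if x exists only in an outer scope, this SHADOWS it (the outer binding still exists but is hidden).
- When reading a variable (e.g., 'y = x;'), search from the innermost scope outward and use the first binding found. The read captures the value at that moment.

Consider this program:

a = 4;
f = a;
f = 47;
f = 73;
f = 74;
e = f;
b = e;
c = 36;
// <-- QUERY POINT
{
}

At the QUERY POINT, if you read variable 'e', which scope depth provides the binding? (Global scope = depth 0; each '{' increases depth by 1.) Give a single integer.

Answer: 0

Derivation:
Step 1: declare a=4 at depth 0
Step 2: declare f=(read a)=4 at depth 0
Step 3: declare f=47 at depth 0
Step 4: declare f=73 at depth 0
Step 5: declare f=74 at depth 0
Step 6: declare e=(read f)=74 at depth 0
Step 7: declare b=(read e)=74 at depth 0
Step 8: declare c=36 at depth 0
Visible at query point: a=4 b=74 c=36 e=74 f=74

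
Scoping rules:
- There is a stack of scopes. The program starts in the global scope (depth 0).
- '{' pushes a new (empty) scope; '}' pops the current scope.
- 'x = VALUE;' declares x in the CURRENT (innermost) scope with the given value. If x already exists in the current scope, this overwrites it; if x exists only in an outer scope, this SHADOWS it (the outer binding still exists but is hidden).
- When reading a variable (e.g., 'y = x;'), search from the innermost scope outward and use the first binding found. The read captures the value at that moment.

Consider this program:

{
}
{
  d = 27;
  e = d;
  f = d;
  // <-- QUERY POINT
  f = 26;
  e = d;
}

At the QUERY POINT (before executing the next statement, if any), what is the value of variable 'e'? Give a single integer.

Answer: 27

Derivation:
Step 1: enter scope (depth=1)
Step 2: exit scope (depth=0)
Step 3: enter scope (depth=1)
Step 4: declare d=27 at depth 1
Step 5: declare e=(read d)=27 at depth 1
Step 6: declare f=(read d)=27 at depth 1
Visible at query point: d=27 e=27 f=27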